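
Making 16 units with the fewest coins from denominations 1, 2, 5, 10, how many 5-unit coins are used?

1

16 − 1×10→6 − 1×5→1 − 1×1→0
Count of 5: 1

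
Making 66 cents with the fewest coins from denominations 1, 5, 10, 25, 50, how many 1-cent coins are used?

Greedy: take as many of the largest coin as possible, then repeat with the remainder.
66 − 1×50→16 − 1×10→6 − 1×5→1 − 1×1→0
Count of 1: 1

1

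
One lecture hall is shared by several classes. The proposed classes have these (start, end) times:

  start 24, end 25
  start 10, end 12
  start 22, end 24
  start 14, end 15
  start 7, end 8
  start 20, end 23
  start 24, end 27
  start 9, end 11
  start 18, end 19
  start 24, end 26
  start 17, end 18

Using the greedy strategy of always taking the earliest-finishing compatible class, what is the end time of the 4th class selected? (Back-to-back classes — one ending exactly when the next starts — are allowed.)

18

Greedy by earliest finish: after sorting by end time, pick each interval compatible with the last pick.
By end time: (7,8), (9,11), (10,12), (14,15), (17,18), (18,19), (20,23), (22,24), (24,25), (24,26), (24,27).
Pick (7,8); next start ≥ 8 → (9,11); next start ≥ 11 → (14,15); next start ≥ 15 → (17,18); next start ≥ 18 → (18,19); next start ≥ 19 → (20,23); next start ≥ 23 → (24,25).
Selected: (7,8) (9,11) (14,15) (17,18) (18,19) (20,23) (24,25)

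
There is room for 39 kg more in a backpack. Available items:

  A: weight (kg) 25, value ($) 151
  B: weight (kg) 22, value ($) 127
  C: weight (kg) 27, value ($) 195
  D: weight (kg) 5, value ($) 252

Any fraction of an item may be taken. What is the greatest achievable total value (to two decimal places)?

Sort by value per unit weight and fill in that order.
Order: D (252/5=50.40) > C (195/27=7.22) > A (151/25=6.04) > B (127/22=5.77)
Fill: take D (5 @ 252) → take C (27 @ 195) → take 7/25 of A → 42.28; 39/39 used.
Total value = 489.28

489.28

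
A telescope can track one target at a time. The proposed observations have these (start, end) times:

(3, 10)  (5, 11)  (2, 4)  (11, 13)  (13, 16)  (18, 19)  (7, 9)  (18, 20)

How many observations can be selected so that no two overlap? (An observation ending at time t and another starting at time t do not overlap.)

Order by finish time; keep every interval that doesn't clash with the previous kept one.
By end time: (2,4), (7,9), (3,10), (5,11), (11,13), (13,16), (18,19), (18,20).
Pick (2,4); next start ≥ 4 → (7,9); next start ≥ 9 → (11,13); next start ≥ 13 → (13,16); next start ≥ 16 → (18,19).
Selected 5 observations.

5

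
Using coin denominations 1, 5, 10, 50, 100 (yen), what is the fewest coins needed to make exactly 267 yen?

267 = 2×100 + 1×50 + 1×10 + 1×5 + 2×1
Total coins = 2 + 1 + 1 + 1 + 2 = 7

7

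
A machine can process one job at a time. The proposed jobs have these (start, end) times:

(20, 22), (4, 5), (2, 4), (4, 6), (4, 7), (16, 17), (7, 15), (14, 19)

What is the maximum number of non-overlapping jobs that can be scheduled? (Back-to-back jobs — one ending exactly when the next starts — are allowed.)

5

Order by finish time; keep every interval that doesn't clash with the previous kept one.
Sorted by end: (2,4)  (4,5)  (4,6)  (4,7)  (7,15)  (16,17)  (14,19)  (20,22)
take (2,4); take (4,5); take (7,15); take (16,17); take (20,22).
Selected 5 jobs.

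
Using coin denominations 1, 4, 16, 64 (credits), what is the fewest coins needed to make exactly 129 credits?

Use the largest denomination that fits, subtract, and repeat.
129 = 2×64 + 1×1
Total coins = 2 + 1 = 3

3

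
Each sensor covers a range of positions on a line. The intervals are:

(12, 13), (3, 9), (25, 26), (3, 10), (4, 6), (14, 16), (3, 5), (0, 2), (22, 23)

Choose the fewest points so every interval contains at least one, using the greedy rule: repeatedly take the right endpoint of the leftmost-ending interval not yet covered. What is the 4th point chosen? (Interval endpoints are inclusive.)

16

Sorted: [0,2] [3,5] [4,6] [3,9] [3,10] [12,13] [14,16] [22,23] [25,26]
{[0,2]} hit by 2; {[3,5],[4,6],[3,9],[3,10]} hit by 5; {[12,13]} hit by 13; {[14,16]} hit by 16; {[22,23]} hit by 23; {[25,26]} hit by 26.
Points: 2, 5, 13, 16, 23, 26 (6 total).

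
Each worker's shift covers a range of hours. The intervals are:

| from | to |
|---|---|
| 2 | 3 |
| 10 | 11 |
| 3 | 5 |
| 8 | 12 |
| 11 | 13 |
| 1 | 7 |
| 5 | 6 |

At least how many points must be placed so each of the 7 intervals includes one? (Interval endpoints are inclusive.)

3

Sorted: [2,3] [3,5] [5,6] [1,7] [10,11] [8,12] [11,13]
{[2,3],[3,5]} hit by 3; {[5,6],[1,7]} hit by 6; {[10,11],[8,12],[11,13]} hit by 11.
Points: 3, 6, 11 (3 total).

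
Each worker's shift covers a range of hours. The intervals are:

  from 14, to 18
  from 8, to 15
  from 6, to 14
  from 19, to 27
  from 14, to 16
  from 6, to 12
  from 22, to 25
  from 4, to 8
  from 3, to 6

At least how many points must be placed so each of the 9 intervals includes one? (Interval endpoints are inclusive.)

Sorted: [3,6] [4,8] [6,12] [6,14] [8,15] [14,16] [14,18] [22,25] [19,27]
{[3,6],[4,8],[6,12],[6,14]} hit by 6; {[8,15],[14,16],[14,18]} hit by 15; {[22,25],[19,27]} hit by 25.
Points: 6, 15, 25 (3 total).

3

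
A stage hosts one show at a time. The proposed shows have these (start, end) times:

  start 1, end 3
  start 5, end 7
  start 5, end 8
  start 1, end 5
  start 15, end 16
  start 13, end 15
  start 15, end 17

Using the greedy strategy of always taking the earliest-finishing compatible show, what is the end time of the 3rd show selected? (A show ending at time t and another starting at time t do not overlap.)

By end time: (1,3), (1,5), (5,7), (5,8), (13,15), (15,16), (15,17).
Pick (1,3); next start ≥ 3 → (5,7); next start ≥ 7 → (13,15); next start ≥ 15 → (15,16).
Selected: (1,3) (5,7) (13,15) (15,16)

15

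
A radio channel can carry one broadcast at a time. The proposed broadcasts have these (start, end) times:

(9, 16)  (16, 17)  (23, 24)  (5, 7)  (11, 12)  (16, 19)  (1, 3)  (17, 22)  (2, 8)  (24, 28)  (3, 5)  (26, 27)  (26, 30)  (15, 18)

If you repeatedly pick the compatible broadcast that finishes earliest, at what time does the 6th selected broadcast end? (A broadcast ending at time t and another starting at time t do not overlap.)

Sorted by end: (1,3)  (3,5)  (5,7)  (2,8)  (11,12)  (9,16)  (16,17)  (15,18)  (16,19)  (17,22)  (23,24)  (26,27)  (24,28)  (26,30)
take (1,3); take (3,5); take (5,7); take (11,12); take (16,17); take (17,22); take (23,24); take (26,27).
Selected: (1,3) (3,5) (5,7) (11,12) (16,17) (17,22) (23,24) (26,27)

22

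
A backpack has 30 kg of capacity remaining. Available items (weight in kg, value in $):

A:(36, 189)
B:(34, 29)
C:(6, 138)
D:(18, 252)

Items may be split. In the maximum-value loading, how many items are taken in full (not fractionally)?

Ratios (sorted): C 23.00, D 14.00, A 5.25, B 0.85
take C (6 @ 138); take D (18 @ 252); take 6/36 of A → 31.50. Capacity used 30/30.
2 item(s) taken whole; one partial (take 6/36 of A).

2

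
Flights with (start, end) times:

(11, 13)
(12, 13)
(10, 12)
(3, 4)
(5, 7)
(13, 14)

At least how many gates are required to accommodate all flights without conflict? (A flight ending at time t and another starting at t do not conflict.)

2

starts: [3, 5, 10, 11, 12, 13]
ends:   [4, 7, 12, 13, 13, 14]
s3→1 e4→0 s5→1 e7→0 s10→1 s11→2  — peak 2.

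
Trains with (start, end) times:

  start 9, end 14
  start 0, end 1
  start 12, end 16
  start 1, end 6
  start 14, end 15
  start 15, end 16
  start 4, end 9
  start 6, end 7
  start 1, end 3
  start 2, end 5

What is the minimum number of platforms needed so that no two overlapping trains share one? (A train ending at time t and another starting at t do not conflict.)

Events (time:±→running): 0:+→1 1:-→0 1:+→1 1:+→2 2:+→3 … peak 3.

3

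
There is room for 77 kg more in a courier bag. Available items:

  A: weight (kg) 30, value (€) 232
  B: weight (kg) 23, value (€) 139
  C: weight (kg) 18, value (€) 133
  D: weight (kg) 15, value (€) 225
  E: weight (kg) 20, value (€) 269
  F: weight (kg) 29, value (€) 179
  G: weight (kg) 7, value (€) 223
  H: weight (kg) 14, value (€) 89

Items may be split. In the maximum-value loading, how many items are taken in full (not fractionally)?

Sort by value per unit weight and fill in that order.
Order: G (223/7=31.86) > D (225/15=15.00) > E (269/20=13.45) > A (232/30=7.73) > C (133/18=7.39) > H (89/14=6.36) > F (179/29=6.17) > B (139/23=6.04)
Fill: take G (7 @ 223) → take D (15 @ 225) → take E (20 @ 269) → take A (30 @ 232) → take 5/18 of C → 36.94; 77/77 used.
4 item(s) taken whole; one partial (take 5/18 of C).

4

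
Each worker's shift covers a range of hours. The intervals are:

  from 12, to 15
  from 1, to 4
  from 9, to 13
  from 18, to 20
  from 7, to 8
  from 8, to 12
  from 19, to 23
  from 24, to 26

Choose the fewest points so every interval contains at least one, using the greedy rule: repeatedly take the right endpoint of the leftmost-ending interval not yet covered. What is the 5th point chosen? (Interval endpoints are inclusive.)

26

Process intervals by earliest right end; each time one isn't hit yet, stab at its right endpoint.
By right end: [1,4]  [7,8]  [8,12]  [9,13]  [12,15]  [18,20]  [19,23]  [24,26]
[1,4] uncovered → point at 4; [7,8] uncovered → point at 8; [9,13] uncovered → point at 13; [18,20] uncovered → point at 20; [24,26] uncovered → point at 26.
Points: 4, 8, 13, 20, 26 (5 total).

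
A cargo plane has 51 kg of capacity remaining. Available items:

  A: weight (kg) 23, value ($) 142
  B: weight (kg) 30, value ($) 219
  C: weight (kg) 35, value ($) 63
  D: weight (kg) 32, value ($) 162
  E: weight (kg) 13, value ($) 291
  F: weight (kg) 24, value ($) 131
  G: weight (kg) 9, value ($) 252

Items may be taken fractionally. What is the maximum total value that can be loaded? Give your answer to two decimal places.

Sort by value per unit weight and fill in that order.
Ratios (sorted): G 28.00, E 22.38, B 7.30, A 6.17, F 5.46, D 5.06, C 1.80
take G (9 @ 252); take E (13 @ 291); take 29/30 of B → 211.70. Capacity used 51/51.
Total value = 754.70

754.70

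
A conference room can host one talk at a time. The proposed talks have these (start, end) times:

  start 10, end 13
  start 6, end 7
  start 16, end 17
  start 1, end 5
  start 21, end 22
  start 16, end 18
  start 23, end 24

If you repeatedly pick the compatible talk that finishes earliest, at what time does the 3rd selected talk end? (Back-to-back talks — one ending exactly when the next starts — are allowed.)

Sorted by end: (1,5)  (6,7)  (10,13)  (16,17)  (16,18)  (21,22)  (23,24)
take (1,5); take (6,7); take (10,13); take (16,17); skip (16,18); take (21,22); take (23,24).
Selected: (1,5) (6,7) (10,13) (16,17) (21,22) (23,24)

13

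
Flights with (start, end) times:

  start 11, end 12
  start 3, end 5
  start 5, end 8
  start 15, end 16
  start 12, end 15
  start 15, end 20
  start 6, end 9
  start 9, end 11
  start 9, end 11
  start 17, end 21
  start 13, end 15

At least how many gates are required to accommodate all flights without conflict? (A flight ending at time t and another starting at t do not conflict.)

2

starts: [3, 5, 6, 9, 9, 11, 12, 13, 15, 15, 17]
ends:   [5, 8, 9, 11, 11, 12, 15, 15, 16, 20, 21]
s3→1 e5→0 s5→1 s6→2  — peak 2.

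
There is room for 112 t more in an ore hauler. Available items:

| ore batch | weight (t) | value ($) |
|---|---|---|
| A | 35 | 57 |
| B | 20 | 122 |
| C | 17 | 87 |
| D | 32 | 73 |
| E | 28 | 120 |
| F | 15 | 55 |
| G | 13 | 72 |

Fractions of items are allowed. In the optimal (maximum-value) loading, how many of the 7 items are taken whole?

5

Sort by value per unit weight and fill in that order.
Ratios (sorted): B 6.10, G 5.54, C 5.12, E 4.29, F 3.67, D 2.28, A 1.63
take B (20 @ 122); take G (13 @ 72); take C (17 @ 87); take E (28 @ 120); take F (15 @ 55); take 19/32 of D → 43.34. Capacity used 112/112.
5 item(s) taken whole; one partial (take 19/32 of D).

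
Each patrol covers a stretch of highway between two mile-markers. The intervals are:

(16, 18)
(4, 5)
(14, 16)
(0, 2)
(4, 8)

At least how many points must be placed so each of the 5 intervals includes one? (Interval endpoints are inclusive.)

3

Sorted: [0,2] [4,5] [4,8] [14,16] [16,18]
{[0,2]} hit by 2; {[4,5],[4,8]} hit by 5; {[14,16],[16,18]} hit by 16.
Points: 2, 5, 16 (3 total).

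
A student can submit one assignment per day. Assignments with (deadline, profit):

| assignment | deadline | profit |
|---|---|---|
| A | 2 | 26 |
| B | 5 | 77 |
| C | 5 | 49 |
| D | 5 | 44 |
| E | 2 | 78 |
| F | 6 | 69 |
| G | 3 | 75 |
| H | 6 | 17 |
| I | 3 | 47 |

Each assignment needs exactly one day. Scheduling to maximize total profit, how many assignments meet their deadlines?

Take jobs in profit order; each goes to the latest open slot no later than its deadline.
Profit order: E=78 B=77 G=75 F=69 C=49 I=47 D=44 A=26 H=17
Assign: E→slot 2, B→slot 5, G→slot 3, F→slot 6, C→slot 4, I→slot 1, D skipped, A skipped, H skipped.
Slots: [1:I] [2:E] [3:G] [4:C] [5:B] [6:F]
6 of 9 scheduled.

6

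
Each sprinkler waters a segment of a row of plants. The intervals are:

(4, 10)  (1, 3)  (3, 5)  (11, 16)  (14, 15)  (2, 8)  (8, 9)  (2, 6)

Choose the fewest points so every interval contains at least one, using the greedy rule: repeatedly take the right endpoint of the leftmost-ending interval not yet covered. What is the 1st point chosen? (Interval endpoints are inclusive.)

Process intervals by earliest right end; each time one isn't hit yet, stab at its right endpoint.
By right end: [1,3]  [3,5]  [2,6]  [2,8]  [8,9]  [4,10]  [14,15]  [11,16]
[1,3] uncovered → point at 3; [8,9] uncovered → point at 9; [14,15] uncovered → point at 15.
Points: 3, 9, 15 (3 total).

3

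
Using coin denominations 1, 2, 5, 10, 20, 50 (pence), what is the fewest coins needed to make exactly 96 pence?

5

96 − 1×50→46 − 2×20→6 − 1×5→1 − 1×1→0
Total coins = 1 + 2 + 1 + 1 = 5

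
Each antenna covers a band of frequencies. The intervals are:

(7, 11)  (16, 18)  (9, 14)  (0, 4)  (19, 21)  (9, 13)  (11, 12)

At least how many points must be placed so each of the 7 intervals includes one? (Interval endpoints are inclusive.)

Process intervals by earliest right end; each time one isn't hit yet, stab at its right endpoint.
By right end: [0,4]  [7,11]  [11,12]  [9,13]  [9,14]  [16,18]  [19,21]
[0,4] uncovered → point at 4; [7,11] uncovered → point at 11; [16,18] uncovered → point at 18; [19,21] uncovered → point at 21.
Points: 4, 11, 18, 21 (4 total).

4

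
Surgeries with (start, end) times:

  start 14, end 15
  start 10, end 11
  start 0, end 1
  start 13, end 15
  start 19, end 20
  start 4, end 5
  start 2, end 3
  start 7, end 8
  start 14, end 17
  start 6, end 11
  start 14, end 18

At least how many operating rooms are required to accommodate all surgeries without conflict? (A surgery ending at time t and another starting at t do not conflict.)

4

The answer is the maximum number of intervals overlapping at any instant.
starts: [0, 2, 4, 6, 7, 10, 13, 14, 14, 14, 19]
ends:   [1, 3, 5, 8, 11, 11, 15, 15, 17, 18, 20]
s0→1 e1→0 s2→1 e3→0 s4→1 e5→0 s6→1 s7→2 e8→1 s10→2 e11→1 e11→0 s13→1 s14→2 s14→3 s14→4  — peak 4.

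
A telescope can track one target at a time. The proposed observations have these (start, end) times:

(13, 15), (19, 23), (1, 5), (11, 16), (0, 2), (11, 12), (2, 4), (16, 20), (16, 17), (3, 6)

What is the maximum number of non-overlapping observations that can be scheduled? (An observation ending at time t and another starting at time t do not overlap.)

6

Greedy by earliest finish: after sorting by end time, pick each interval compatible with the last pick.
By end time: (0,2), (2,4), (1,5), (3,6), (11,12), (13,15), (11,16), (16,17), (16,20), (19,23).
Pick (0,2); next start ≥ 2 → (2,4); next start ≥ 4 → (11,12); next start ≥ 12 → (13,15); next start ≥ 15 → (16,17); next start ≥ 17 → (19,23).
Selected 6 observations.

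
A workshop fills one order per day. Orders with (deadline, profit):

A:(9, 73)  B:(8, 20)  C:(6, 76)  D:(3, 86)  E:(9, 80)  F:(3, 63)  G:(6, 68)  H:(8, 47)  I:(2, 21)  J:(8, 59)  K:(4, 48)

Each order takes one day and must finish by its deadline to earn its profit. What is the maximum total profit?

600

Sort by profit descending; place each in the latest free slot ≤ its deadline.
By profit: D(d3,86), E(d9,80), C(d6,76), A(d9,73), G(d6,68), F(d3,63), J(d8,59), K(d4,48), H(d8,47), I(d2,21), B(d8,20)
D→slot 3; E→slot 9; C→slot 6; A→slot 8; G→slot 5; F→slot 2; J→slot 7; K→slot 4; H→slot 1; I skipped; B skipped.
Profit = 47 + 63 + 86 + 48 + 68 + 76 + 59 + 73 + 80 = 600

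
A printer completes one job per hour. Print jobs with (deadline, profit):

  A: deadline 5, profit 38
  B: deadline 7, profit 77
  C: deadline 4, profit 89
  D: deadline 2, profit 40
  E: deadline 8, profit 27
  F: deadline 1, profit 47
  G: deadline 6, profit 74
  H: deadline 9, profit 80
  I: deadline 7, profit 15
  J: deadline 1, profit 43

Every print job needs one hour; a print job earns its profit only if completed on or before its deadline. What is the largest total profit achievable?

487

By profit: C(d4,89), H(d9,80), B(d7,77), G(d6,74), F(d1,47), J(d1,43), D(d2,40), A(d5,38), E(d8,27), I(d7,15)
C→slot 4; H→slot 9; B→slot 7; G→slot 6; F→slot 1; J skipped; D→slot 2; A→slot 5; E→slot 8; I→slot 3.
Profit = 47 + 40 + 15 + 89 + 38 + 74 + 77 + 27 + 80 = 487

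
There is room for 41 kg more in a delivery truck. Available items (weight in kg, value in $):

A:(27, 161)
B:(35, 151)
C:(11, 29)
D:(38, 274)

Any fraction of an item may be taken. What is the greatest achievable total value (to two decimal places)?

Sort by value per unit weight and fill in that order.
Order: D (274/38=7.21) > A (161/27=5.96) > B (151/35=4.31) > C (29/11=2.64)
Fill: take D (38 @ 274) → take 3/27 of A → 17.89; 41/41 used.
Total value = 291.89

291.89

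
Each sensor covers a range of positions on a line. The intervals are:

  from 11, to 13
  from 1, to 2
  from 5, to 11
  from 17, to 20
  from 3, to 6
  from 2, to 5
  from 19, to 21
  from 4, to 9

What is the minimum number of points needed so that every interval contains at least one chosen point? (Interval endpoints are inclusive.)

Sorted: [1,2] [2,5] [3,6] [4,9] [5,11] [11,13] [17,20] [19,21]
{[1,2],[2,5]} hit by 2; {[3,6],[4,9],[5,11]} hit by 6; {[11,13]} hit by 13; {[17,20],[19,21]} hit by 20.
Points: 2, 6, 13, 20 (4 total).

4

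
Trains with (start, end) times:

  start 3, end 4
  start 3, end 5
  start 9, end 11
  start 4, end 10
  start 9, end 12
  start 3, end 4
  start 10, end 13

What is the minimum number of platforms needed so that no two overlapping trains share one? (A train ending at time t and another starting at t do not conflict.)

3

Count concurrent intervals with a sweep; the peak is the room count.
Events (time:±→running): 3:+→1 3:+→2 3:+→3 … peak 3.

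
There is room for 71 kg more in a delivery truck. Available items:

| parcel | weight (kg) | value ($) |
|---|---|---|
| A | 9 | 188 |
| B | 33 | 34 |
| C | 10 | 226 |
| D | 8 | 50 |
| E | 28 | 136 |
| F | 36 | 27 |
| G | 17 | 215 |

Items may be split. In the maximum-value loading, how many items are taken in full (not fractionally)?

Greedy by value/weight ratio, highest first.
Ratios (sorted): C 22.60, A 20.89, G 12.65, D 6.25, E 4.86, B 1.03, F 0.75
take C (10 @ 226); take A (9 @ 188); take G (17 @ 215); take D (8 @ 50); take 27/28 of E → 131.14. Capacity used 71/71.
4 item(s) taken whole; one partial (take 27/28 of E).

4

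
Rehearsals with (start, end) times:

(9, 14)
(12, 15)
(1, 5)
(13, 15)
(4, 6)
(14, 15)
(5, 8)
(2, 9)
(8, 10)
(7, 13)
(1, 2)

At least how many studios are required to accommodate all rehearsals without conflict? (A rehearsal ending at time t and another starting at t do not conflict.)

starts: [1, 1, 2, 4, 5, 7, 8, 9, 12, 13, 14]
ends:   [2, 5, 6, 8, 9, 10, 13, 14, 15, 15, 15]
s1→1 s1→2 e2→1 s2→2 s4→3  — peak 3.

3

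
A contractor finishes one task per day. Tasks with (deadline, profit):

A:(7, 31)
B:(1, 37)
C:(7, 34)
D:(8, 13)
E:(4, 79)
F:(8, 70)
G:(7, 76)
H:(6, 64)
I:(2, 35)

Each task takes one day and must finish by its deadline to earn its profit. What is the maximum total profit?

426

Sort by profit descending; place each in the latest free slot ≤ its deadline.
Profit order: E=79 G=76 F=70 H=64 B=37 I=35 C=34 A=31 D=13
Assign: E→slot 4, G→slot 7, F→slot 8, H→slot 6, B→slot 1, I→slot 2, C→slot 5, A→slot 3, D skipped.
Slots: [1:B] [2:I] [3:A] [4:E] [5:C] [6:H] [7:G] [8:F]
Profit = 37 + 35 + 31 + 79 + 34 + 64 + 76 + 70 = 426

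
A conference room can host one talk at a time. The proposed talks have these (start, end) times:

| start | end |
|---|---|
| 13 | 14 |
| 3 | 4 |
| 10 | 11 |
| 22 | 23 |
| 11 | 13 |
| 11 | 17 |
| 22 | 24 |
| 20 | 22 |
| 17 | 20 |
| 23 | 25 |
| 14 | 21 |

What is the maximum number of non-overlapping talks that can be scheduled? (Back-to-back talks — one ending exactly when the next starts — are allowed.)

8

Order by finish time; keep every interval that doesn't clash with the previous kept one.
Sorted by end: (3,4)  (10,11)  (11,13)  (13,14)  (11,17)  (17,20)  (14,21)  (20,22)  (22,23)  (22,24)  (23,25)
take (3,4); take (10,11); take (11,13); take (13,14); skip (11,17); take (17,20); take (20,22); take (22,23); skip (22,24); take (23,25).
Selected 8 talks.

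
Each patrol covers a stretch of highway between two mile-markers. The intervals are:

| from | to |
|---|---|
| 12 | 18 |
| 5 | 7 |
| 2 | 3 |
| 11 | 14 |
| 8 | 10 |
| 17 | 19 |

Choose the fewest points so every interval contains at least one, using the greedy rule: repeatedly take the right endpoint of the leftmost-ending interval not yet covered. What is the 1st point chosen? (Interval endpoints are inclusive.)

Process intervals by earliest right end; each time one isn't hit yet, stab at its right endpoint.
Sorted: [2,3] [5,7] [8,10] [11,14] [12,18] [17,19]
{[2,3]} hit by 3; {[5,7]} hit by 7; {[8,10]} hit by 10; {[11,14],[12,18]} hit by 14; {[17,19]} hit by 19.
Points: 3, 7, 10, 14, 19 (5 total).

3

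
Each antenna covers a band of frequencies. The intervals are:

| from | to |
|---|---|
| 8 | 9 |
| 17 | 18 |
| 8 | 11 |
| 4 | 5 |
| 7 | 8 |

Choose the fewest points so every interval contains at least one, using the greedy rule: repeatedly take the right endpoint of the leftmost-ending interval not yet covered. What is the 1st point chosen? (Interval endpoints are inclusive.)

5

Process intervals by earliest right end; each time one isn't hit yet, stab at its right endpoint.
Sorted: [4,5] [7,8] [8,9] [8,11] [17,18]
{[4,5]} hit by 5; {[7,8],[8,9],[8,11]} hit by 8; {[17,18]} hit by 18.
Points: 5, 8, 18 (3 total).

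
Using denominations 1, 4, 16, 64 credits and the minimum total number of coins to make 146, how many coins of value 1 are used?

Use the largest denomination that fits, subtract, and repeat.
146 = 2×64 + 1×16 + 2×1
Count of 1: 2

2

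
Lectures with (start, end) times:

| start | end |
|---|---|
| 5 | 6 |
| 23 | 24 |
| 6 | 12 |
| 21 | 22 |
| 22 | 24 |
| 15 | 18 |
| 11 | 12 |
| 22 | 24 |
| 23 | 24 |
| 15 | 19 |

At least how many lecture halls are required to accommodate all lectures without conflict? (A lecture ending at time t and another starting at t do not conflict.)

The answer is the maximum number of intervals overlapping at any instant.
Events (time:±→running): 5:+→1 6:-→0 6:+→1 11:+→2 12:-→1 12:-→0 15:+→1 15:+→2 18:-→1 19:-→0 21:+→1 22:-→0 22:+→1 22:+→2 23:+→3 23:+→4 … peak 4.

4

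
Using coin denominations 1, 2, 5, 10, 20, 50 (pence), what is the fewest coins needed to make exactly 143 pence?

143 − 2×50→43 − 2×20→3 − 1×2→1 − 1×1→0
Total coins = 2 + 2 + 1 + 1 = 6

6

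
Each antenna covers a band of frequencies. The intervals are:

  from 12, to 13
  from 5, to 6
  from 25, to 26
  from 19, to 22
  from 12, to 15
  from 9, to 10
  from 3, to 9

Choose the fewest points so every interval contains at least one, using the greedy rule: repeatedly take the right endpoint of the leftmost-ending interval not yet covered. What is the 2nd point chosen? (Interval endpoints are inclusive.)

By right end: [5,6]  [3,9]  [9,10]  [12,13]  [12,15]  [19,22]  [25,26]
[5,6] uncovered → point at 6; [9,10] uncovered → point at 10; [12,13] uncovered → point at 13; [19,22] uncovered → point at 22; [25,26] uncovered → point at 26.
Points: 6, 10, 13, 22, 26 (5 total).

10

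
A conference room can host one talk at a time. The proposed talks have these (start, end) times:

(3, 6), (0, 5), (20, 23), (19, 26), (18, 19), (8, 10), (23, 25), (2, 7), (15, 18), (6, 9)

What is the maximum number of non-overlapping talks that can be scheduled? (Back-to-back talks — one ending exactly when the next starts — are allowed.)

6

Order by finish time; keep every interval that doesn't clash with the previous kept one.
Sorted by end: (0,5)  (3,6)  (2,7)  (6,9)  (8,10)  (15,18)  (18,19)  (20,23)  (23,25)  (19,26)
take (0,5); take (6,9); skip (8,10); take (15,18); take (18,19); take (20,23); take (23,25).
Selected 6 talks.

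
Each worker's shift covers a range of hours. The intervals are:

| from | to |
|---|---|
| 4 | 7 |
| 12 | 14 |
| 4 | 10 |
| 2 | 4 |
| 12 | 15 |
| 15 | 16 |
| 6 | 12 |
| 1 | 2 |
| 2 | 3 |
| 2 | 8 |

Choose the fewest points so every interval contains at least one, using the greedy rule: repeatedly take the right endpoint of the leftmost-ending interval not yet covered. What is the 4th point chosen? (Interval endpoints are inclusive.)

16

Sort by right endpoint; whenever an interval is uncovered, place a point at its right end.
By right end: [1,2]  [2,3]  [2,4]  [4,7]  [2,8]  [4,10]  [6,12]  [12,14]  [12,15]  [15,16]
[1,2] uncovered → point at 2; [4,7] uncovered → point at 7; [12,14] uncovered → point at 14; [15,16] uncovered → point at 16.
Points: 2, 7, 14, 16 (4 total).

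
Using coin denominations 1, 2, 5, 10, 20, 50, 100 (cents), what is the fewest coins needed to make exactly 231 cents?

Use the largest denomination that fits, subtract, and repeat.
231 − 2×100→31 − 1×20→11 − 1×10→1 − 1×1→0
Total coins = 2 + 1 + 1 + 1 = 5

5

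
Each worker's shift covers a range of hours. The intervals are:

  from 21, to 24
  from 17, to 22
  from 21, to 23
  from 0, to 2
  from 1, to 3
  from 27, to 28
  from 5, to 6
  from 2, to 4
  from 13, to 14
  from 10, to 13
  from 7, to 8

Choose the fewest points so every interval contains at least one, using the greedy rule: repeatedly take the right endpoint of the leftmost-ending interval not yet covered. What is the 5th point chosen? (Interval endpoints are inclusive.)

Process intervals by earliest right end; each time one isn't hit yet, stab at its right endpoint.
By right end: [0,2]  [1,3]  [2,4]  [5,6]  [7,8]  [10,13]  [13,14]  [17,22]  [21,23]  [21,24]  [27,28]
[0,2] uncovered → point at 2; [5,6] uncovered → point at 6; [7,8] uncovered → point at 8; [10,13] uncovered → point at 13; [17,22] uncovered → point at 22; [27,28] uncovered → point at 28.
Points: 2, 6, 8, 13, 22, 28 (6 total).

22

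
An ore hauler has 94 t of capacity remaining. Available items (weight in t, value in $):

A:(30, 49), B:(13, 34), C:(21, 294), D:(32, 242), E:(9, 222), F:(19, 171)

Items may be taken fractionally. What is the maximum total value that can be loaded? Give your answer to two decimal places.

963.00

Sort by value per unit weight and fill in that order.
Ratios (sorted): E 24.67, C 14.00, F 9.00, D 7.56, B 2.62, A 1.63
take E (9 @ 222); take C (21 @ 294); take F (19 @ 171); take D (32 @ 242); take B (13 @ 34). Capacity used 94/94.
Total value = 963.00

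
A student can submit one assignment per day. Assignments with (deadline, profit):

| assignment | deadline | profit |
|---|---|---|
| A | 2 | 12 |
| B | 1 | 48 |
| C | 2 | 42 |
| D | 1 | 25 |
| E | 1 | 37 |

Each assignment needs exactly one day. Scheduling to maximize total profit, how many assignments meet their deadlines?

Sort by profit descending; place each in the latest free slot ≤ its deadline.
By profit: B(d1,48), C(d2,42), E(d1,37), D(d1,25), A(d2,12)
B→slot 1; C→slot 2; E skipped; D skipped; A skipped.
2 of 5 scheduled.

2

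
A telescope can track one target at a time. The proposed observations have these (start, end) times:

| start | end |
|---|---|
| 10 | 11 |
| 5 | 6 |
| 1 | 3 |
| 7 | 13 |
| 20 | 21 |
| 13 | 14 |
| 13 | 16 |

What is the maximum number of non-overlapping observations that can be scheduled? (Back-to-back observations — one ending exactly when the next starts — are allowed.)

5

By end time: (1,3), (5,6), (10,11), (7,13), (13,14), (13,16), (20,21).
Pick (1,3); next start ≥ 3 → (5,6); next start ≥ 6 → (10,11); next start ≥ 11 → (13,14); next start ≥ 14 → (20,21).
Selected 5 observations.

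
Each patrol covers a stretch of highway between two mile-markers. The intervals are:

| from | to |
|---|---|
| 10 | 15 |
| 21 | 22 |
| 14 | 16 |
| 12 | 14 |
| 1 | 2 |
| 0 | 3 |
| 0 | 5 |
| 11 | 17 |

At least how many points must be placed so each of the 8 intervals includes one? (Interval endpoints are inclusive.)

Process intervals by earliest right end; each time one isn't hit yet, stab at its right endpoint.
By right end: [1,2]  [0,3]  [0,5]  [12,14]  [10,15]  [14,16]  [11,17]  [21,22]
[1,2] uncovered → point at 2; [12,14] uncovered → point at 14; [21,22] uncovered → point at 22.
Points: 2, 14, 22 (3 total).

3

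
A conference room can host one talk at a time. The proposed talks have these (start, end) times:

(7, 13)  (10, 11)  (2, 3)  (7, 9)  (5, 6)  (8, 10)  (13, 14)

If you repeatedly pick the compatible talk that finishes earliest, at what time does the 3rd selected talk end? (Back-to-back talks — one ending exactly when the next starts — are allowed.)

9

Greedy by earliest finish: after sorting by end time, pick each interval compatible with the last pick.
By end time: (2,3), (5,6), (7,9), (8,10), (10,11), (7,13), (13,14).
Pick (2,3); next start ≥ 3 → (5,6); next start ≥ 6 → (7,9); next start ≥ 9 → (10,11); next start ≥ 11 → (13,14).
Selected: (2,3) (5,6) (7,9) (10,11) (13,14)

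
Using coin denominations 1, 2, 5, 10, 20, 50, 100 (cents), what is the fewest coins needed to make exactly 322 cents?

5

322 − 3×100→22 − 1×20→2 − 1×2→0
Total coins = 3 + 1 + 1 = 5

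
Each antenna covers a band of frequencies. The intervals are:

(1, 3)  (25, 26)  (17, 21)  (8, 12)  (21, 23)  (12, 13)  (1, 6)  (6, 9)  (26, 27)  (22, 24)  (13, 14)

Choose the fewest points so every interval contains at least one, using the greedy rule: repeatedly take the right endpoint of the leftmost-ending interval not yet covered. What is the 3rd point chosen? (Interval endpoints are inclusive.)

13

Sort by right endpoint; whenever an interval is uncovered, place a point at its right end.
By right end: [1,3]  [1,6]  [6,9]  [8,12]  [12,13]  [13,14]  [17,21]  [21,23]  [22,24]  [25,26]  [26,27]
[1,3] uncovered → point at 3; [6,9] uncovered → point at 9; [12,13] uncovered → point at 13; [17,21] uncovered → point at 21; [22,24] uncovered → point at 24; [25,26] uncovered → point at 26.
Points: 3, 9, 13, 21, 24, 26 (6 total).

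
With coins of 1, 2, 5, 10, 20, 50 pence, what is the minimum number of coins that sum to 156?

5

Use the largest denomination that fits, subtract, and repeat.
156 = 3×50 + 1×5 + 1×1
Total coins = 3 + 1 + 1 = 5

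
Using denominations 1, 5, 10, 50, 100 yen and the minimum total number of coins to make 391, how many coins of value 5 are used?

Use the largest denomination that fits, subtract, and repeat.
391 = 3×100 + 1×50 + 4×10 + 1×1
Count of 5: 0

0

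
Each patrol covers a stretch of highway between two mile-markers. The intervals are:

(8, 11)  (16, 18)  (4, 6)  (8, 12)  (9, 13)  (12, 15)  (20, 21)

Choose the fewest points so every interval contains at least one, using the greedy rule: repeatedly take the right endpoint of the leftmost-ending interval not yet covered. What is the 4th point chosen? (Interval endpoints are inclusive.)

Sort by right endpoint; whenever an interval is uncovered, place a point at its right end.
Sorted: [4,6] [8,11] [8,12] [9,13] [12,15] [16,18] [20,21]
{[4,6]} hit by 6; {[8,11],[8,12],[9,13]} hit by 11; {[12,15]} hit by 15; {[16,18]} hit by 18; {[20,21]} hit by 21.
Points: 6, 11, 15, 18, 21 (5 total).

18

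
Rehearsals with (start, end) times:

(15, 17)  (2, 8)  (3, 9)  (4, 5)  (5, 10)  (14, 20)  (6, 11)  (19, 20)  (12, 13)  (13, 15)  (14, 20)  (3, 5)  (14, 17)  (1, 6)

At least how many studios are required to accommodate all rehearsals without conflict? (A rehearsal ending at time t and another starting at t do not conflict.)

5

The answer is the maximum number of intervals overlapping at any instant.
starts: [1, 2, 3, 3, 4, 5, 6, 12, 13, 14, 14, 14, 15, 19]
ends:   [5, 5, 6, 8, 9, 10, 11, 13, 15, 17, 17, 20, 20, 20]
s1→1 s2→2 s3→3 s3→4 s4→5  — peak 5.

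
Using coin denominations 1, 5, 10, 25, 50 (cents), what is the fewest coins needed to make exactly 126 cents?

4

Use the largest denomination that fits, subtract, and repeat.
126 = 2×50 + 1×25 + 1×1
Total coins = 2 + 1 + 1 = 4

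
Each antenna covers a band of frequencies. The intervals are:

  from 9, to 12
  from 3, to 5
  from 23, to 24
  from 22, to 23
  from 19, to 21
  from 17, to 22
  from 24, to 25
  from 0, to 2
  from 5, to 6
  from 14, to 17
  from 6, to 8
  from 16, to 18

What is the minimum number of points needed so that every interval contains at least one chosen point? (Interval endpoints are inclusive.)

Sort by right endpoint; whenever an interval is uncovered, place a point at its right end.
By right end: [0,2]  [3,5]  [5,6]  [6,8]  [9,12]  [14,17]  [16,18]  [19,21]  [17,22]  [22,23]  [23,24]  [24,25]
[0,2] uncovered → point at 2; [3,5] uncovered → point at 5; [6,8] uncovered → point at 8; [9,12] uncovered → point at 12; [14,17] uncovered → point at 17; [19,21] uncovered → point at 21; [22,23] uncovered → point at 23; [24,25] uncovered → point at 25.
Points: 2, 5, 8, 12, 17, 21, 23, 25 (8 total).

8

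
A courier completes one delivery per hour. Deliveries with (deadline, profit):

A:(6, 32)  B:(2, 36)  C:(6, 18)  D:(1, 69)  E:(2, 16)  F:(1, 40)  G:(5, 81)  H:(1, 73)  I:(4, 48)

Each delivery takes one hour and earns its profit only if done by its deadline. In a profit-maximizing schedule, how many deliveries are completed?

6

Profit order: G=81 H=73 D=69 I=48 F=40 B=36 A=32 C=18 E=16
Assign: G→slot 5, H→slot 1, D skipped, I→slot 4, F skipped, B→slot 2, A→slot 6, C→slot 3, E skipped.
Slots: [1:H] [2:B] [3:C] [4:I] [5:G] [6:A]
6 of 9 scheduled.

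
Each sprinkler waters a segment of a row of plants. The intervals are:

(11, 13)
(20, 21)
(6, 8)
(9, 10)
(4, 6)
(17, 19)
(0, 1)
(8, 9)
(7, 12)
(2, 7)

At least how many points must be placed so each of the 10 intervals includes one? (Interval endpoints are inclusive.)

Process intervals by earliest right end; each time one isn't hit yet, stab at its right endpoint.
Sorted: [0,1] [4,6] [2,7] [6,8] [8,9] [9,10] [7,12] [11,13] [17,19] [20,21]
{[0,1]} hit by 1; {[4,6],[2,7],[6,8]} hit by 6; {[8,9],[9,10],[7,12]} hit by 9; {[11,13]} hit by 13; {[17,19]} hit by 19; {[20,21]} hit by 21.
Points: 1, 6, 9, 13, 19, 21 (6 total).

6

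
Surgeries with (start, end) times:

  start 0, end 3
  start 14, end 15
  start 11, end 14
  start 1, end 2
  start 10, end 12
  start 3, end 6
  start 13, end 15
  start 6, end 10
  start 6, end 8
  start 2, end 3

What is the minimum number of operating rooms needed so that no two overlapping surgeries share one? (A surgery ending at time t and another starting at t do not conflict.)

The answer is the maximum number of intervals overlapping at any instant.
starts: [0, 1, 2, 3, 6, 6, 10, 11, 13, 14]
ends:   [2, 3, 3, 6, 8, 10, 12, 14, 15, 15]
s0→1 s1→2  — peak 2.

2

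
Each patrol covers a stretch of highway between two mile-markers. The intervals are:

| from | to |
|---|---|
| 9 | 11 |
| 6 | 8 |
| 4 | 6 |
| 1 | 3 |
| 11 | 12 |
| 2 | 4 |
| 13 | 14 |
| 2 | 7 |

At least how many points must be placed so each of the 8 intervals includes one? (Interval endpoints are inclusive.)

Sorted: [1,3] [2,4] [4,6] [2,7] [6,8] [9,11] [11,12] [13,14]
{[1,3],[2,4]} hit by 3; {[4,6],[2,7],[6,8]} hit by 6; {[9,11],[11,12]} hit by 11; {[13,14]} hit by 14.
Points: 3, 6, 11, 14 (4 total).

4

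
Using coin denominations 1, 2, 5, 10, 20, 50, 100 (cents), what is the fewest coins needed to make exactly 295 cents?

6

295 = 2×100 + 1×50 + 2×20 + 1×5
Total coins = 2 + 1 + 2 + 1 = 6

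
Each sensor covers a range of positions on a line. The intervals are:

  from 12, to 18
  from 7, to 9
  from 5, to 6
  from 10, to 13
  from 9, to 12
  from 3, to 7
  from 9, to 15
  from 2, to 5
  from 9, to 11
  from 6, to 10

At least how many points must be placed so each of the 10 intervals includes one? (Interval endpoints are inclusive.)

3

Sort by right endpoint; whenever an interval is uncovered, place a point at its right end.
By right end: [2,5]  [5,6]  [3,7]  [7,9]  [6,10]  [9,11]  [9,12]  [10,13]  [9,15]  [12,18]
[2,5] uncovered → point at 5; [7,9] uncovered → point at 9; [10,13] uncovered → point at 13.
Points: 5, 9, 13 (3 total).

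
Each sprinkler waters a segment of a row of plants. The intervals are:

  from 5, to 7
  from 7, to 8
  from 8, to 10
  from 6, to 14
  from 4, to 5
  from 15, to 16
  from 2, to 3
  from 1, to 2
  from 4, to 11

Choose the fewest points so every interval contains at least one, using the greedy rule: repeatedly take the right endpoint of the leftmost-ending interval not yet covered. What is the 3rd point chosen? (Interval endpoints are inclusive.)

8

Process intervals by earliest right end; each time one isn't hit yet, stab at its right endpoint.
Sorted: [1,2] [2,3] [4,5] [5,7] [7,8] [8,10] [4,11] [6,14] [15,16]
{[1,2],[2,3]} hit by 2; {[4,5],[5,7]} hit by 5; {[7,8],[8,10],[4,11],[6,14]} hit by 8; {[15,16]} hit by 16.
Points: 2, 5, 8, 16 (4 total).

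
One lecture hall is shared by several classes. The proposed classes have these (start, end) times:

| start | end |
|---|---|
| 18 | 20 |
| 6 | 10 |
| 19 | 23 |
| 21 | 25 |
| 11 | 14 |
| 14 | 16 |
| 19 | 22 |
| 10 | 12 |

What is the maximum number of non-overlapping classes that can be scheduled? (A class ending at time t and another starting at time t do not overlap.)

5

Sorted by end: (6,10)  (10,12)  (11,14)  (14,16)  (18,20)  (19,22)  (19,23)  (21,25)
take (6,10); take (10,12); take (14,16); take (18,20); skip (19,22); take (21,25).
Selected 5 classes.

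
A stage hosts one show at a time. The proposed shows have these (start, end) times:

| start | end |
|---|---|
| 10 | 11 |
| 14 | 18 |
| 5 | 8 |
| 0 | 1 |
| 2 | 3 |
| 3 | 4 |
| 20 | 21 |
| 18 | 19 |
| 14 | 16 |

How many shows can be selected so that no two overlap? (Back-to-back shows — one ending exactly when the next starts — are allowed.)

8

Order by finish time; keep every interval that doesn't clash with the previous kept one.
Sorted by end: (0,1)  (2,3)  (3,4)  (5,8)  (10,11)  (14,16)  (14,18)  (18,19)  (20,21)
take (0,1); take (2,3); take (3,4); take (5,8); take (10,11); take (14,16); take (18,19); take (20,21).
Selected 8 shows.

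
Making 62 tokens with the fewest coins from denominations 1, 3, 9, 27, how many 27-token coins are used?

62 − 2×27→8 − 2×3→2 − 2×1→0
Count of 27: 2

2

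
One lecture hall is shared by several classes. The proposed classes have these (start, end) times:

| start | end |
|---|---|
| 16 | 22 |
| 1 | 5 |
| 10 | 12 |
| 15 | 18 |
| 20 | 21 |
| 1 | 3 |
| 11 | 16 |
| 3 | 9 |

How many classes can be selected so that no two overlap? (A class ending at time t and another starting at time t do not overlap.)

Sorted by end: (1,3)  (1,5)  (3,9)  (10,12)  (11,16)  (15,18)  (20,21)  (16,22)
take (1,3); take (3,9); take (10,12); take (15,18); take (20,21); skip (16,22).
Selected 5 classes.

5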